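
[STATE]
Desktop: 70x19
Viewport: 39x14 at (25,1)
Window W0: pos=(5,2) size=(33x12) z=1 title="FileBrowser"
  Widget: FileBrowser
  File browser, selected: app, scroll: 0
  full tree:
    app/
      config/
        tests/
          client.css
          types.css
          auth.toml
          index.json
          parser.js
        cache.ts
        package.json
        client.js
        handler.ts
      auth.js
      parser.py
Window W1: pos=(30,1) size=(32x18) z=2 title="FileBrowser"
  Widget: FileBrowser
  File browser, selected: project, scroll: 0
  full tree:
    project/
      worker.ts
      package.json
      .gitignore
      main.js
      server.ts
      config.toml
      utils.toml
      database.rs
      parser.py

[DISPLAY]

     ┏━━━━━━━━━━━━━━━━━━━━━━━━━━━━━━┓  
━━━━━┃ FileBrowser                  ┃  
     ┠──────────────────────────────┨  
─────┃> [-] project/                ┃  
     ┃    worker.ts                 ┃  
     ┃    package.json              ┃  
     ┃    .gitignore                ┃  
     ┃    main.js                   ┃  
     ┃    server.ts                 ┃  
     ┃    config.toml               ┃  
     ┃    utils.toml                ┃  
     ┃    database.rs               ┃  
━━━━━┃    parser.py                 ┃  
     ┃                              ┃  


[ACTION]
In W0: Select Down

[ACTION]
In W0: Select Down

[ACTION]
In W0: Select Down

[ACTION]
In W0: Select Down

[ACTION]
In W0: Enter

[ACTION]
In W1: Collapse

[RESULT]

     ┏━━━━━━━━━━━━━━━━━━━━━━━━━━━━━━┓  
━━━━━┃ FileBrowser                  ┃  
     ┠──────────────────────────────┨  
─────┃> [+] project/                ┃  
     ┃                              ┃  
     ┃                              ┃  
     ┃                              ┃  
     ┃                              ┃  
     ┃                              ┃  
     ┃                              ┃  
     ┃                              ┃  
     ┃                              ┃  
━━━━━┃                              ┃  
     ┃                              ┃  


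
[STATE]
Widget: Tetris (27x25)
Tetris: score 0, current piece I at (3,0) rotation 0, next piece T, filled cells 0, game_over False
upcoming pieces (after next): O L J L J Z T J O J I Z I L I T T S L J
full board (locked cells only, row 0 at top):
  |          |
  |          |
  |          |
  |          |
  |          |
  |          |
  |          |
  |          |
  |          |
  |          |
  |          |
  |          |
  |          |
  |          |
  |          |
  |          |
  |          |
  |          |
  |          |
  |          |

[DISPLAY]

   ████   │Next:           
          │ ▒              
          │▒▒▒             
          │                
          │                
          │                
          │Score:          
          │0               
          │                
          │                
          │                
          │                
          │                
          │                
          │                
          │                
          │                
          │                
          │                
          │                
          │                
          │                
          │                
          │                
          │                


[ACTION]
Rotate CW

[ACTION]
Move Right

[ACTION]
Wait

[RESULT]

          │Next:           
    █     │ ▒              
    █     │▒▒▒             
    █     │                
    █     │                
          │                
          │Score:          
          │0               
          │                
          │                
          │                
          │                
          │                
          │                
          │                
          │                
          │                
          │                
          │                
          │                
          │                
          │                
          │                
          │                
          │                


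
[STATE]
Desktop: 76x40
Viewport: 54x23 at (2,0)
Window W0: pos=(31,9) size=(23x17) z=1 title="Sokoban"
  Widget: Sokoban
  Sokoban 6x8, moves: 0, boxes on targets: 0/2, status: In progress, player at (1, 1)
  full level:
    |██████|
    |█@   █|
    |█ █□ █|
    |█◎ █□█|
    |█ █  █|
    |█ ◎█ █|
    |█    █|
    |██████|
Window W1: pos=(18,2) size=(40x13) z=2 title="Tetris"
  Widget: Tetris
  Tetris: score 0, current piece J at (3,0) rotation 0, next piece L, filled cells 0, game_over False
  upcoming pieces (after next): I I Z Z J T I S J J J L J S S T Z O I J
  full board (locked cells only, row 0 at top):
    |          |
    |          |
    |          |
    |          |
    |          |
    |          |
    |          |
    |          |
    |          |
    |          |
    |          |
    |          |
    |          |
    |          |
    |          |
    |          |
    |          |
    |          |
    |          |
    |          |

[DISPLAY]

                                                      
                                                      
                ┏━━━━━━━━━━━━━━━━━━━━━━━━━━━━━━━━━━━━━
                ┃ Tetris                              
                ┠─────────────────────────────────────
                ┃          │Next:                     
                ┃          │  ▒                       
                ┃          │▒▒▒                       
                ┃          │                          
                ┃          │                          
                ┃          │                          
                ┃          │Score:                    
                ┃          │0                         
                ┃          │                          
                ┗━━━━━━━━━━━━━━━━━━━━━━━━━━━━━━━━━━━━━
                             ┃█◎ █□█               ┃  
                             ┃█ █  █               ┃  
                             ┃█ ◎█ █               ┃  
                             ┃█    █               ┃  
                             ┃██████               ┃  
                             ┃Moves: 0  0/2        ┃  
                             ┃                     ┃  
                             ┃                     ┃  


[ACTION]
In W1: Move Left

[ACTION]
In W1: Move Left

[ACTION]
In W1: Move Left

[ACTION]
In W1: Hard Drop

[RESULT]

                                                      
                                                      
                ┏━━━━━━━━━━━━━━━━━━━━━━━━━━━━━━━━━━━━━
                ┃ Tetris                              
                ┠─────────────────────────────────────
                ┃          │Next:                     
                ┃          │████                      
                ┃          │                          
                ┃          │                          
                ┃          │                          
                ┃          │                          
                ┃          │Score:                    
                ┃█         │0                         
                ┃███       │                          
                ┗━━━━━━━━━━━━━━━━━━━━━━━━━━━━━━━━━━━━━
                             ┃█◎ █□█               ┃  
                             ┃█ █  █               ┃  
                             ┃█ ◎█ █               ┃  
                             ┃█    █               ┃  
                             ┃██████               ┃  
                             ┃Moves: 0  0/2        ┃  
                             ┃                     ┃  
                             ┃                     ┃  


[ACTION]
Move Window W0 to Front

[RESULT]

                                                      
                                                      
                ┏━━━━━━━━━━━━━━━━━━━━━━━━━━━━━━━━━━━━━
                ┃ Tetris                              
                ┠─────────────────────────────────────
                ┃          │Next:                     
                ┃          │████                      
                ┃          │                          
                ┃          │                          
                ┃          │ ┏━━━━━━━━━━━━━━━━━━━━━┓  
                ┃          │ ┃ Sokoban             ┃  
                ┃          │S┠─────────────────────┨  
                ┃█         │0┃██████               ┃  
                ┃███       │ ┃█@   █               ┃  
                ┗━━━━━━━━━━━━┃█ █□ █               ┃━━
                             ┃█◎ █□█               ┃  
                             ┃█ █  █               ┃  
                             ┃█ ◎█ █               ┃  
                             ┃█    █               ┃  
                             ┃██████               ┃  
                             ┃Moves: 0  0/2        ┃  
                             ┃                     ┃  
                             ┃                     ┃  


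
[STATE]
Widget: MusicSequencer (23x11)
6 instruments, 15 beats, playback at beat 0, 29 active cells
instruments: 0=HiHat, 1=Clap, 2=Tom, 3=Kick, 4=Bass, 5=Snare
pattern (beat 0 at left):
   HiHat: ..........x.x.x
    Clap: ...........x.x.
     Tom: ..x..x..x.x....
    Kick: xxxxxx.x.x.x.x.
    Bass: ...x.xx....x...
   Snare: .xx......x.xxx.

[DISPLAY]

      ▼12345678901234  
 HiHat··········█·█·█  
  Clap···········█·█·  
   Tom··█··█··█·█····  
  Kick██████·█·█·█·█·  
  Bass···█·██····█···  
 Snare·██······█·███·  
                       
                       
                       
                       


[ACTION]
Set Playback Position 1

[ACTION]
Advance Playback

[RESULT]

      01▼345678901234  
 HiHat··········█·█·█  
  Clap···········█·█·  
   Tom··█··█··█·█····  
  Kick██████·█·█·█·█·  
  Bass···█·██····█···  
 Snare·██······█·███·  
                       
                       
                       
                       


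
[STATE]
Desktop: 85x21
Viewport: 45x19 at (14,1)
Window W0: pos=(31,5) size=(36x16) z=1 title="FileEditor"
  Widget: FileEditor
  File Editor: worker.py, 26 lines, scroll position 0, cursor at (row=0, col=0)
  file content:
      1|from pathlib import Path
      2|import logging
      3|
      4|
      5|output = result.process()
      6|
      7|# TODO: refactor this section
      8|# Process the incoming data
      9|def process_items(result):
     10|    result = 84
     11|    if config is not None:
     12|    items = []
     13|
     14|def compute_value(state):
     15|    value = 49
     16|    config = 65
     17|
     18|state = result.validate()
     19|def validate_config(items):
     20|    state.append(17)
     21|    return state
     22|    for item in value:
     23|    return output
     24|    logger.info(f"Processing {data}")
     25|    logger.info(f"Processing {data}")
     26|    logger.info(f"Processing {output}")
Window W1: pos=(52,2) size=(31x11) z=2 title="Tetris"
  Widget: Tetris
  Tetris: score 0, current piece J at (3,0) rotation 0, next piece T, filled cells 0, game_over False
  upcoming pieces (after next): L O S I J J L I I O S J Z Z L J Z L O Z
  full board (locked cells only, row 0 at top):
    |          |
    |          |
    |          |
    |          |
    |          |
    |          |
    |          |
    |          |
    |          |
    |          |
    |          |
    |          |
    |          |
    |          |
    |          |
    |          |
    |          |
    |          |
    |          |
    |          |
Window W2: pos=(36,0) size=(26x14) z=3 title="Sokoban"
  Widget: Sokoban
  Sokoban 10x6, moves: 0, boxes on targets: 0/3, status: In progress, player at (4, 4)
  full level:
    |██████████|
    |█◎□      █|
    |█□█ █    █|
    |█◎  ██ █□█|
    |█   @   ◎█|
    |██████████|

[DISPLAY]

                      ┃ Sokoban              
                      ┠──────────────────────
                      ┃██████████            
                      ┃█◎□      █            
                 ┏━━━━┃█□█ █    █            
                 ┃ Fil┃█◎  ██ █□█            
                 ┠────┃█   @   ◎█            
                 ┃█rom┃██████████            
                 ┃impo┃Moves: 0  0/3         
                 ┃    ┃                      
                 ┃    ┃                      
                 ┃outp┃                      
                 ┃    ┗━━━━━━━━━━━━━━━━━━━━━━
                 ┃# TODO: refactor this secti
                 ┃# Process the incoming data
                 ┃def process_items(result): 
                 ┃    result = 84            
                 ┃    if config is not None: 
                 ┃    items = []             


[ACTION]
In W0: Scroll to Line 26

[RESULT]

                      ┃ Sokoban              
                      ┠──────────────────────
                      ┃██████████            
                      ┃█◎□      █            
                 ┏━━━━┃█□█ █    █            
                 ┃ Fil┃█◎  ██ █□█            
                 ┠────┃█   @   ◎█            
                 ┃    ┃██████████            
                 ┃    ┃Moves: 0  0/3         
                 ┃    ┃                      
                 ┃stat┃                      
                 ┃def ┃                      
                 ┃    ┗━━━━━━━━━━━━━━━━━━━━━━
                 ┃    return state           
                 ┃    for item in value:     
                 ┃    return output          
                 ┃    logger.info(f"Processin
                 ┃    logger.info(f"Processin
                 ┃    logger.info(f"Processin


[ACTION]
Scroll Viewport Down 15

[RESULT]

                      ┠──────────────────────
                      ┃██████████            
                      ┃█◎□      █            
                 ┏━━━━┃█□█ █    █            
                 ┃ Fil┃█◎  ██ █□█            
                 ┠────┃█   @   ◎█            
                 ┃    ┃██████████            
                 ┃    ┃Moves: 0  0/3         
                 ┃    ┃                      
                 ┃stat┃                      
                 ┃def ┃                      
                 ┃    ┗━━━━━━━━━━━━━━━━━━━━━━
                 ┃    return state           
                 ┃    for item in value:     
                 ┃    return output          
                 ┃    logger.info(f"Processin
                 ┃    logger.info(f"Processin
                 ┃    logger.info(f"Processin
                 ┗━━━━━━━━━━━━━━━━━━━━━━━━━━━


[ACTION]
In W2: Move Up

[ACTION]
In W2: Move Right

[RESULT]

                      ┠──────────────────────
                      ┃██████████            
                      ┃█◎□      █            
                 ┏━━━━┃█□█ █    █            
                 ┃ Fil┃█◎  ██ █□█            
                 ┠────┃█    @  ◎█            
                 ┃    ┃██████████            
                 ┃    ┃Moves: 1  0/3         
                 ┃    ┃                      
                 ┃stat┃                      
                 ┃def ┃                      
                 ┃    ┗━━━━━━━━━━━━━━━━━━━━━━
                 ┃    return state           
                 ┃    for item in value:     
                 ┃    return output          
                 ┃    logger.info(f"Processin
                 ┃    logger.info(f"Processin
                 ┃    logger.info(f"Processin
                 ┗━━━━━━━━━━━━━━━━━━━━━━━━━━━


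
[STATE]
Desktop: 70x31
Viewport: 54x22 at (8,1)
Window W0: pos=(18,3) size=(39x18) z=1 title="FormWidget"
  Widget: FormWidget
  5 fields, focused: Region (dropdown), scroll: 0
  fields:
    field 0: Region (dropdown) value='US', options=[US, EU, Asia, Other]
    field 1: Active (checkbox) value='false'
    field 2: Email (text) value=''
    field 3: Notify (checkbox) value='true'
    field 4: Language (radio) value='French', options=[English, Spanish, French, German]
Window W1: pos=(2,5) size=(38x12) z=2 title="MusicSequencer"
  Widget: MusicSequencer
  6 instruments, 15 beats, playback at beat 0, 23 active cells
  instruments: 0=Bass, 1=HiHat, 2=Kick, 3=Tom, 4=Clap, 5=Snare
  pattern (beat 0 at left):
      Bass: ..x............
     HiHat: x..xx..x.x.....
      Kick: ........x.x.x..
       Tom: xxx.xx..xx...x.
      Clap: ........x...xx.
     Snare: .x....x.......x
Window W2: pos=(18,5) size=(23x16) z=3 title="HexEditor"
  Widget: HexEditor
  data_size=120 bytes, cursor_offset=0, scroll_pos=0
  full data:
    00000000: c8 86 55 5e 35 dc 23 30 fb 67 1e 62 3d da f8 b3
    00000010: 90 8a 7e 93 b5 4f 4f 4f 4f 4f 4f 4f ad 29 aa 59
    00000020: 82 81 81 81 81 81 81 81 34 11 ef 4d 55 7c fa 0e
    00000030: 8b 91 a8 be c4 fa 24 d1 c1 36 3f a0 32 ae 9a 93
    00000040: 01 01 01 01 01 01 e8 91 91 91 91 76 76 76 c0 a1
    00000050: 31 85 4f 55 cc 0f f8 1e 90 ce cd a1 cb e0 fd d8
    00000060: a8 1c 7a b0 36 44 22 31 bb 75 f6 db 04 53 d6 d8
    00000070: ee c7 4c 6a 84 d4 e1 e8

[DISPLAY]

                                                      
                                                      
          ┏━━━━━━━━━━━━━━━━━━━━━━━━━━━━━━━━━━━━━┓     
          ┃ FormWidget                          ┃     
━━━━━━━━━━┏━━━━━━━━━━━━━━━━━━━━━┓───────────────┨     
cSequencer┃ HexEditor           ┃             ▼]┃     
──────────┠─────────────────────┨               ┃     
 ▼12345678┃00000000  C8 86 55 5e┃              ]┃     
s··█······┃00000010  90 8a 7e 93┃               ┃     
t█··██··█·┃00000020  82 81 81 81┃ish  ( ) Spanis┃     
k········█┃00000030  8b 91 a8 be┃               ┃     
m███·██··█┃00000040  01 01 01 01┃               ┃     
p········█┃00000050  31 85 4f 55┃               ┃     
e·█····█··┃00000060  a8 1c 7a b0┃               ┃     
          ┃00000070  ee c7 4c 6a┃               ┃     
━━━━━━━━━━┃                     ┃               ┃     
          ┃                     ┃               ┃     
          ┃                     ┃               ┃     
          ┃                     ┃               ┃     
          ┗━━━━━━━━━━━━━━━━━━━━━┛━━━━━━━━━━━━━━━┛     
                                                      
                                                      


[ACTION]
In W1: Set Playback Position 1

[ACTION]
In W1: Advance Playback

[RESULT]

                                                      
                                                      
          ┏━━━━━━━━━━━━━━━━━━━━━━━━━━━━━━━━━━━━━┓     
          ┃ FormWidget                          ┃     
━━━━━━━━━━┏━━━━━━━━━━━━━━━━━━━━━┓───────────────┨     
cSequencer┃ HexEditor           ┃             ▼]┃     
──────────┠─────────────────────┨               ┃     
 01▼345678┃00000000  C8 86 55 5e┃              ]┃     
s··█······┃00000010  90 8a 7e 93┃               ┃     
t█··██··█·┃00000020  82 81 81 81┃ish  ( ) Spanis┃     
k········█┃00000030  8b 91 a8 be┃               ┃     
m███·██··█┃00000040  01 01 01 01┃               ┃     
p········█┃00000050  31 85 4f 55┃               ┃     
e·█····█··┃00000060  a8 1c 7a b0┃               ┃     
          ┃00000070  ee c7 4c 6a┃               ┃     
━━━━━━━━━━┃                     ┃               ┃     
          ┃                     ┃               ┃     
          ┃                     ┃               ┃     
          ┃                     ┃               ┃     
          ┗━━━━━━━━━━━━━━━━━━━━━┛━━━━━━━━━━━━━━━┛     
                                                      
                                                      


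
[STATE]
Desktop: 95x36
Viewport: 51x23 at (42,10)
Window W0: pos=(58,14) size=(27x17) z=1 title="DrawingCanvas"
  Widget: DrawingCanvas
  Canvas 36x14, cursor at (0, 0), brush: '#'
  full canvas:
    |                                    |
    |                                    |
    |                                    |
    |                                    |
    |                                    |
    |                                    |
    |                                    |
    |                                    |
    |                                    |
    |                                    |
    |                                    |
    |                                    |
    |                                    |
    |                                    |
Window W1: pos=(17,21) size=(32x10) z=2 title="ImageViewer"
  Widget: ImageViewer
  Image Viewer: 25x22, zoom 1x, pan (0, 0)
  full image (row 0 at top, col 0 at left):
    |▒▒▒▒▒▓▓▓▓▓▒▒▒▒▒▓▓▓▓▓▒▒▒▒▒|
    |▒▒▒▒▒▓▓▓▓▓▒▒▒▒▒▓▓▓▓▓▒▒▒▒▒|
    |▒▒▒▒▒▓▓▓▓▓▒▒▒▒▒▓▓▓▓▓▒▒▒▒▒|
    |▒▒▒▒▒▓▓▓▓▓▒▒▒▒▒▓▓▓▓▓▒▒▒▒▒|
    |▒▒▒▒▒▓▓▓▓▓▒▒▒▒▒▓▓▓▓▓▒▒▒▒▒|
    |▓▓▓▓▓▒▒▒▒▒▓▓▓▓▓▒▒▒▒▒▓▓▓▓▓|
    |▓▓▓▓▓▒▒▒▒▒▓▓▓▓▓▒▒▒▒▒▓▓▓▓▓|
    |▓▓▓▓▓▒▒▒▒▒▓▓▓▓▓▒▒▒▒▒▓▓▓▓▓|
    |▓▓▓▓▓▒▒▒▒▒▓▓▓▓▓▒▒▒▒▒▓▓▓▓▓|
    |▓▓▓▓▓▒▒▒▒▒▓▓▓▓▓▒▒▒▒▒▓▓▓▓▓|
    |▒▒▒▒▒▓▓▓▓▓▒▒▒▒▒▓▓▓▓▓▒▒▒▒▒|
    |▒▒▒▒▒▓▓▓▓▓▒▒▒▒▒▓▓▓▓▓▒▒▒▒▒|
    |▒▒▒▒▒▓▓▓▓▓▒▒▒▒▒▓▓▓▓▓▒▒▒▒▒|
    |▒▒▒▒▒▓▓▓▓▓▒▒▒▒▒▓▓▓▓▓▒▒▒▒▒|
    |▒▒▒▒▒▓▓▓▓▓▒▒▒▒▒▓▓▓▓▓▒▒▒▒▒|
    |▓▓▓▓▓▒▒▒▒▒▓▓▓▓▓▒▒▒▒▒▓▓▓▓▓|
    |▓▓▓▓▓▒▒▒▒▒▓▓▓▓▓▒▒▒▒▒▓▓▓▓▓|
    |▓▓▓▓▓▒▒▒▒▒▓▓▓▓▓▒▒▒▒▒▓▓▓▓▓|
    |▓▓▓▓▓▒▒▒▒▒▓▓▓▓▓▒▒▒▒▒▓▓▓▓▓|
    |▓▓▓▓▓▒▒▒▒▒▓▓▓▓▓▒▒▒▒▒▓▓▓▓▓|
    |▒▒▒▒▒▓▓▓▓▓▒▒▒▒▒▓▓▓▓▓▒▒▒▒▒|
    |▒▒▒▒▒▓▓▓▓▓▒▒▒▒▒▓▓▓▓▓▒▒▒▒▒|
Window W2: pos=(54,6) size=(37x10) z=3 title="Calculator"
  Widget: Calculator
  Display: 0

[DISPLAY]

            ┃┌───┬───┬───┬───┐                  ┃  
            ┃│ 7 │ 8 │ 9 │ ÷ │                  ┃  
            ┃├───┼───┼───┼───┤                  ┃  
            ┃│ 4 │ 5 │ 6 │ × │                  ┃  
            ┃└───┴───┴───┴───┘                  ┃  
            ┗━━━━━━━━━━━━━━━━━━━━━━━━━━━━━━━━━━━┛  
                ┠─────────────────────────┨        
                ┃+                        ┃        
                ┃                         ┃        
                ┃                         ┃        
                ┃                         ┃        
━━━━━━┓         ┃                         ┃        
      ┃         ┃                         ┃        
──────┨         ┃                         ┃        
▒     ┃         ┃                         ┃        
▒     ┃         ┃                         ┃        
▒     ┃         ┃                         ┃        
▒     ┃         ┃                         ┃        
▒     ┃         ┃                         ┃        
▓     ┃         ┃                         ┃        
━━━━━━┛         ┗━━━━━━━━━━━━━━━━━━━━━━━━━┛        
                                                   
                                                   


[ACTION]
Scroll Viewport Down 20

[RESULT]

            ┃│ 4 │ 5 │ 6 │ × │                  ┃  
            ┃└───┴───┴───┴───┘                  ┃  
            ┗━━━━━━━━━━━━━━━━━━━━━━━━━━━━━━━━━━━┛  
                ┠─────────────────────────┨        
                ┃+                        ┃        
                ┃                         ┃        
                ┃                         ┃        
                ┃                         ┃        
━━━━━━┓         ┃                         ┃        
      ┃         ┃                         ┃        
──────┨         ┃                         ┃        
▒     ┃         ┃                         ┃        
▒     ┃         ┃                         ┃        
▒     ┃         ┃                         ┃        
▒     ┃         ┃                         ┃        
▒     ┃         ┃                         ┃        
▓     ┃         ┃                         ┃        
━━━━━━┛         ┗━━━━━━━━━━━━━━━━━━━━━━━━━┛        
                                                   
                                                   
                                                   
                                                   
                                                   


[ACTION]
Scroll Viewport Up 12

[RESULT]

                                                   
                                                   
                                                   
                                                   
                                                   
            ┏━━━━━━━━━━━━━━━━━━━━━━━━━━━━━━━━━━━┓  
            ┃ Calculator                        ┃  
            ┠───────────────────────────────────┨  
            ┃                                  0┃  
            ┃┌───┬───┬───┬───┐                  ┃  
            ┃│ 7 │ 8 │ 9 │ ÷ │                  ┃  
            ┃├───┼───┼───┼───┤                  ┃  
            ┃│ 4 │ 5 │ 6 │ × │                  ┃  
            ┃└───┴───┴───┴───┘                  ┃  
            ┗━━━━━━━━━━━━━━━━━━━━━━━━━━━━━━━━━━━┛  
                ┠─────────────────────────┨        
                ┃+                        ┃        
                ┃                         ┃        
                ┃                         ┃        
                ┃                         ┃        
━━━━━━┓         ┃                         ┃        
      ┃         ┃                         ┃        
──────┨         ┃                         ┃        


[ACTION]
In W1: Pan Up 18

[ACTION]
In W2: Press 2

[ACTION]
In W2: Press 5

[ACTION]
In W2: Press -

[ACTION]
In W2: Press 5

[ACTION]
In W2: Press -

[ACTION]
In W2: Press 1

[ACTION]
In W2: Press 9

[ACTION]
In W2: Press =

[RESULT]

                                                   
                                                   
                                                   
                                                   
                                                   
            ┏━━━━━━━━━━━━━━━━━━━━━━━━━━━━━━━━━━━┓  
            ┃ Calculator                        ┃  
            ┠───────────────────────────────────┨  
            ┃                                  1┃  
            ┃┌───┬───┬───┬───┐                  ┃  
            ┃│ 7 │ 8 │ 9 │ ÷ │                  ┃  
            ┃├───┼───┼───┼───┤                  ┃  
            ┃│ 4 │ 5 │ 6 │ × │                  ┃  
            ┃└───┴───┴───┴───┘                  ┃  
            ┗━━━━━━━━━━━━━━━━━━━━━━━━━━━━━━━━━━━┛  
                ┠─────────────────────────┨        
                ┃+                        ┃        
                ┃                         ┃        
                ┃                         ┃        
                ┃                         ┃        
━━━━━━┓         ┃                         ┃        
      ┃         ┃                         ┃        
──────┨         ┃                         ┃        


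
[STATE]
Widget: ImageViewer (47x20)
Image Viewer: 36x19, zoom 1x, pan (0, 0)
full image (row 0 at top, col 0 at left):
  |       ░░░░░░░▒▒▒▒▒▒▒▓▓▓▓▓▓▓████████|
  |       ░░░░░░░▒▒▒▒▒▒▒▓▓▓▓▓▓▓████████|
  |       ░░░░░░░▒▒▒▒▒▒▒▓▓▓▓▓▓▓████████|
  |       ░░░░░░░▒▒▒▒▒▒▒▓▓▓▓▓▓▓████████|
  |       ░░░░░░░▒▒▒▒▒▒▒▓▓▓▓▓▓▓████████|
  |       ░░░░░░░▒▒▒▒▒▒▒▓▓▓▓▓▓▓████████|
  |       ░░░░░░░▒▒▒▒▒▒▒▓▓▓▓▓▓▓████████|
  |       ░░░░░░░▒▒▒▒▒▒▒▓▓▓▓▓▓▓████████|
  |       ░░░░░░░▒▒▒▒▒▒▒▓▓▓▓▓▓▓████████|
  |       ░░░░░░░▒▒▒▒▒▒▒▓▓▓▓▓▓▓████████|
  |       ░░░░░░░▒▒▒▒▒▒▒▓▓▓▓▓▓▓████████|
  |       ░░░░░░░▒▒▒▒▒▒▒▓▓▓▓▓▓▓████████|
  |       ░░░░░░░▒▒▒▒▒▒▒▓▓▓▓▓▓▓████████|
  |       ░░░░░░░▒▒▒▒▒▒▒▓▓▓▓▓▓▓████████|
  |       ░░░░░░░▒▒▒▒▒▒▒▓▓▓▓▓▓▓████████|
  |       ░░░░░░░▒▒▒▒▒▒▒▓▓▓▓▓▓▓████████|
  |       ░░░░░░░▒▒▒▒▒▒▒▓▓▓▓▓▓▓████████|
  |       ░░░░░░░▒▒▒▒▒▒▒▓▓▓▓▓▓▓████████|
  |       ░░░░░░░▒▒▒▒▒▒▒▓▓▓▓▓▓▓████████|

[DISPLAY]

       ░░░░░░░▒▒▒▒▒▒▒▓▓▓▓▓▓▓████████           
       ░░░░░░░▒▒▒▒▒▒▒▓▓▓▓▓▓▓████████           
       ░░░░░░░▒▒▒▒▒▒▒▓▓▓▓▓▓▓████████           
       ░░░░░░░▒▒▒▒▒▒▒▓▓▓▓▓▓▓████████           
       ░░░░░░░▒▒▒▒▒▒▒▓▓▓▓▓▓▓████████           
       ░░░░░░░▒▒▒▒▒▒▒▓▓▓▓▓▓▓████████           
       ░░░░░░░▒▒▒▒▒▒▒▓▓▓▓▓▓▓████████           
       ░░░░░░░▒▒▒▒▒▒▒▓▓▓▓▓▓▓████████           
       ░░░░░░░▒▒▒▒▒▒▒▓▓▓▓▓▓▓████████           
       ░░░░░░░▒▒▒▒▒▒▒▓▓▓▓▓▓▓████████           
       ░░░░░░░▒▒▒▒▒▒▒▓▓▓▓▓▓▓████████           
       ░░░░░░░▒▒▒▒▒▒▒▓▓▓▓▓▓▓████████           
       ░░░░░░░▒▒▒▒▒▒▒▓▓▓▓▓▓▓████████           
       ░░░░░░░▒▒▒▒▒▒▒▓▓▓▓▓▓▓████████           
       ░░░░░░░▒▒▒▒▒▒▒▓▓▓▓▓▓▓████████           
       ░░░░░░░▒▒▒▒▒▒▒▓▓▓▓▓▓▓████████           
       ░░░░░░░▒▒▒▒▒▒▒▓▓▓▓▓▓▓████████           
       ░░░░░░░▒▒▒▒▒▒▒▓▓▓▓▓▓▓████████           
       ░░░░░░░▒▒▒▒▒▒▒▓▓▓▓▓▓▓████████           
                                               


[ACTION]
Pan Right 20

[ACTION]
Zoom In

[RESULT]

░░░░░░░░▒▒▒▒▒▒▒▒▒▒▒▒▒▒▓▓▓▓▓▓▓▓▓▓▓▓▓▓███████████
░░░░░░░░▒▒▒▒▒▒▒▒▒▒▒▒▒▒▓▓▓▓▓▓▓▓▓▓▓▓▓▓███████████
░░░░░░░░▒▒▒▒▒▒▒▒▒▒▒▒▒▒▓▓▓▓▓▓▓▓▓▓▓▓▓▓███████████
░░░░░░░░▒▒▒▒▒▒▒▒▒▒▒▒▒▒▓▓▓▓▓▓▓▓▓▓▓▓▓▓███████████
░░░░░░░░▒▒▒▒▒▒▒▒▒▒▒▒▒▒▓▓▓▓▓▓▓▓▓▓▓▓▓▓███████████
░░░░░░░░▒▒▒▒▒▒▒▒▒▒▒▒▒▒▓▓▓▓▓▓▓▓▓▓▓▓▓▓███████████
░░░░░░░░▒▒▒▒▒▒▒▒▒▒▒▒▒▒▓▓▓▓▓▓▓▓▓▓▓▓▓▓███████████
░░░░░░░░▒▒▒▒▒▒▒▒▒▒▒▒▒▒▓▓▓▓▓▓▓▓▓▓▓▓▓▓███████████
░░░░░░░░▒▒▒▒▒▒▒▒▒▒▒▒▒▒▓▓▓▓▓▓▓▓▓▓▓▓▓▓███████████
░░░░░░░░▒▒▒▒▒▒▒▒▒▒▒▒▒▒▓▓▓▓▓▓▓▓▓▓▓▓▓▓███████████
░░░░░░░░▒▒▒▒▒▒▒▒▒▒▒▒▒▒▓▓▓▓▓▓▓▓▓▓▓▓▓▓███████████
░░░░░░░░▒▒▒▒▒▒▒▒▒▒▒▒▒▒▓▓▓▓▓▓▓▓▓▓▓▓▓▓███████████
░░░░░░░░▒▒▒▒▒▒▒▒▒▒▒▒▒▒▓▓▓▓▓▓▓▓▓▓▓▓▓▓███████████
░░░░░░░░▒▒▒▒▒▒▒▒▒▒▒▒▒▒▓▓▓▓▓▓▓▓▓▓▓▓▓▓███████████
░░░░░░░░▒▒▒▒▒▒▒▒▒▒▒▒▒▒▓▓▓▓▓▓▓▓▓▓▓▓▓▓███████████
░░░░░░░░▒▒▒▒▒▒▒▒▒▒▒▒▒▒▓▓▓▓▓▓▓▓▓▓▓▓▓▓███████████
░░░░░░░░▒▒▒▒▒▒▒▒▒▒▒▒▒▒▓▓▓▓▓▓▓▓▓▓▓▓▓▓███████████
░░░░░░░░▒▒▒▒▒▒▒▒▒▒▒▒▒▒▓▓▓▓▓▓▓▓▓▓▓▓▓▓███████████
░░░░░░░░▒▒▒▒▒▒▒▒▒▒▒▒▒▒▓▓▓▓▓▓▓▓▓▓▓▓▓▓███████████
░░░░░░░░▒▒▒▒▒▒▒▒▒▒▒▒▒▒▓▓▓▓▓▓▓▓▓▓▓▓▓▓███████████


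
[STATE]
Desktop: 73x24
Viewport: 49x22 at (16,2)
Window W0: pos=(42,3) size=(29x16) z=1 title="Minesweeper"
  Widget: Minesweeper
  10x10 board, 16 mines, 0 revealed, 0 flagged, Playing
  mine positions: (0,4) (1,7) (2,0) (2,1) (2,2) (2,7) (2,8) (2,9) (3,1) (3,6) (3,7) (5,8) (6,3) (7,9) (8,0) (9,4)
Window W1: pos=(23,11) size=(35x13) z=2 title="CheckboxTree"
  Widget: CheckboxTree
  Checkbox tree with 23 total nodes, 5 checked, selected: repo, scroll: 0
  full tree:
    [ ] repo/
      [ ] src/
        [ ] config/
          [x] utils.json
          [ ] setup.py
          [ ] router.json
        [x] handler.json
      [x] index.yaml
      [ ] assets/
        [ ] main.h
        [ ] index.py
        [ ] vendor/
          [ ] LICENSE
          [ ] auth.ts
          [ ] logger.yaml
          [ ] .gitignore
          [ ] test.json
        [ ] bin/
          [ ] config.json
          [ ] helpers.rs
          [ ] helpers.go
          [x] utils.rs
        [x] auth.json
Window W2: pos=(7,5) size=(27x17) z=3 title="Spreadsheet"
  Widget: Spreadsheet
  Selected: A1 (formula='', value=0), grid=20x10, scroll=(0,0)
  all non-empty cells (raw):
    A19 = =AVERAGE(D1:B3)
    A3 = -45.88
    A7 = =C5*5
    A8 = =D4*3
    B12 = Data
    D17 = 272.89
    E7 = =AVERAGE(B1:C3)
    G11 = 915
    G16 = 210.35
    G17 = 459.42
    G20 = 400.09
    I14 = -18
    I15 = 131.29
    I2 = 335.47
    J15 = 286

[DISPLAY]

                                                 
                          ┏━━━━━━━━━━━━━━━━━━━━━━
                          ┃ Minesweeper          
━━━━━━━━━━━━━━━━━┓        ┠──────────────────────
heet             ┃        ┃■■■■■■■■■■            
─────────────────┨        ┃■■■■■■■■■■            
                 ┃        ┃■■■■■■■■■■            
       B       C ┃        ┃■■■■■■■■■■            
-----------------┃        ┃■■■■■■■■■■            
 [0]       0     ┃━━━━━━━━━━━━━━━━━━━━━━━┓       
   0       0     ┃ree                    ┃       
5.88       0     ┃───────────────────────┨       
   0       0     ┃                       ┃       
   0       0     ┃/                      ┃       
   0       0     ┃onfig/                 ┃       
   0       0     ┃ utils.json            ┃       
   0       0     ┃ setup.py              ┃━━━━━━━
   0       0     ┃ router.json           ┃       
   0       0     ┃andler.json            ┃       
━━━━━━━━━━━━━━━━━┛ex.yaml                ┃       
       ┃   [-] assets/                   ┃       
       ┗━━━━━━━━━━━━━━━━━━━━━━━━━━━━━━━━━┛       


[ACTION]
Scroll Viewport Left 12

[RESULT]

                                                 
                                      ┏━━━━━━━━━━
                                      ┃ Minesweep
   ┏━━━━━━━━━━━━━━━━━━━━━━━━━┓        ┠──────────
   ┃ Spreadsheet             ┃        ┃■■■■■■■■■■
   ┠─────────────────────────┨        ┃■■■■■■■■■■
   ┃A1:                      ┃        ┃■■■■■■■■■■
   ┃       A       B       C ┃        ┃■■■■■■■■■■
   ┃-------------------------┃        ┃■■■■■■■■■■
   ┃  1      [0]       0     ┃━━━━━━━━━━━━━━━━━━━
   ┃  2        0       0     ┃ree                
   ┃  3   -45.88       0     ┃───────────────────
   ┃  4        0       0     ┃                   
   ┃  5        0       0     ┃/                  
   ┃  6        0       0     ┃onfig/             
   ┃  7        0       0     ┃ utils.json        
   ┃  8        0       0     ┃ setup.py          
   ┃  9        0       0     ┃ router.json       
   ┃ 10        0       0     ┃andler.json        
   ┗━━━━━━━━━━━━━━━━━━━━━━━━━┛ex.yaml            
                   ┃   [-] assets/               
                   ┗━━━━━━━━━━━━━━━━━━━━━━━━━━━━━


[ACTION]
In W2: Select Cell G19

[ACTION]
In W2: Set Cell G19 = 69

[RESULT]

                                                 
                                      ┏━━━━━━━━━━
                                      ┃ Minesweep
   ┏━━━━━━━━━━━━━━━━━━━━━━━━━┓        ┠──────────
   ┃ Spreadsheet             ┃        ┃■■■■■■■■■■
   ┠─────────────────────────┨        ┃■■■■■■■■■■
   ┃G19: 69                  ┃        ┃■■■■■■■■■■
   ┃       A       B       C ┃        ┃■■■■■■■■■■
   ┃-------------------------┃        ┃■■■■■■■■■■
   ┃  1        0       0     ┃━━━━━━━━━━━━━━━━━━━
   ┃  2        0       0     ┃ree                
   ┃  3   -45.88       0     ┃───────────────────
   ┃  4        0       0     ┃                   
   ┃  5        0       0     ┃/                  
   ┃  6        0       0     ┃onfig/             
   ┃  7        0       0     ┃ utils.json        
   ┃  8        0       0     ┃ setup.py          
   ┃  9        0       0     ┃ router.json       
   ┃ 10        0       0     ┃andler.json        
   ┗━━━━━━━━━━━━━━━━━━━━━━━━━┛ex.yaml            
                   ┃   [-] assets/               
                   ┗━━━━━━━━━━━━━━━━━━━━━━━━━━━━━


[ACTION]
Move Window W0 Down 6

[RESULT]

                                                 
                                                 
                                                 
   ┏━━━━━━━━━━━━━━━━━━━━━━━━━┓                   
   ┃ Spreadsheet             ┃                   
   ┠─────────────────────────┨                   
   ┃G19: 69                  ┃        ┏━━━━━━━━━━
   ┃       A       B       C ┃        ┃ Minesweep
   ┃-------------------------┃        ┠──────────
   ┃  1        0       0     ┃━━━━━━━━━━━━━━━━━━━
   ┃  2        0       0     ┃ree                
   ┃  3   -45.88       0     ┃───────────────────
   ┃  4        0       0     ┃                   
   ┃  5        0       0     ┃/                  
   ┃  6        0       0     ┃onfig/             
   ┃  7        0       0     ┃ utils.json        
   ┃  8        0       0     ┃ setup.py          
   ┃  9        0       0     ┃ router.json       
   ┃ 10        0       0     ┃andler.json        
   ┗━━━━━━━━━━━━━━━━━━━━━━━━━┛ex.yaml            
                   ┃   [-] assets/               
                   ┗━━━━━━━━━━━━━━━━━━━━━━━━━━━━━
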